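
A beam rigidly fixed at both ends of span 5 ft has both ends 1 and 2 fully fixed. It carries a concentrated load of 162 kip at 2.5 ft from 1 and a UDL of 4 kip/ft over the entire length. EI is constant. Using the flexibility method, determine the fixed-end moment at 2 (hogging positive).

Release both end moments; the primary structure is a simply-supported span 12 with redundants M_1 and M_2.
On the primary (simply-supported) span, the end slopes from the loading are:
  at 1: point load 162 at a = 2.5: Pab(L + b)/(6LEI) = 253.1/EI
  at 2: point load 162 at a = 2.5: Pab(L + a)/(6LEI) = 253.1/EI
  at 1: UDL 4: wL³/(24EI) = 20.83/EI
  at 2: UDL 4: wL³/(24EI) = 20.83/EI
  θ_10 = 274/EI,  θ_20 = 274/EI
Flexibility coefficients: a unit moment at one end gives L/(3EI) there and L/(6EI) at the far end, so f₁₁ = f₂₂ = 1.667/EI and f₁₂ = f₂₁ = 0.8333/EI.
Compatibility — zero rotation at each built-in end:
  1.667 M_1 + 0.8333 M_2 = 274
  0.8333 M_1 + 1.667 M_2 = 274
Solving the pair gives M_1 = 109.6 kip·ft and M_2 = 109.6 kip·ft (hogging).

M_2 = 109.6 kip·ft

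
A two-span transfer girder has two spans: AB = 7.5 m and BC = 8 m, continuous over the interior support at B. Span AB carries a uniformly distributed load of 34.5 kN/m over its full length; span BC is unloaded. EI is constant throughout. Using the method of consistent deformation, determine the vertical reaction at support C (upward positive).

Take M_B as the redundant. Released structure: two simple spans AB and BC with a hinge at B.
End slopes at the hinge B, treating each span as simply supported:
  span AB: UDL 34.5: wL³/(24EI) = 606.4/EI
  relative rotation θ_0 = (606.4 + 0)/EI = 606.4/EI
A unit hogging moment at B produces rotation L₁/(3EI) + L₂/(3EI) = 5.167/EI.
Compatibility: M_B·(L₁+L₂)/(3EI) = θ_0, giving M_B = 117.4 kN·m (hogging).
Span BC, ΣM about C: R_B^{BC}·8 = 0 + 117.4, so R_B^{BC} = 14.67 kN and R_C = 0 − 14.67 = -14.67 kN.

R_C = -14.67 kN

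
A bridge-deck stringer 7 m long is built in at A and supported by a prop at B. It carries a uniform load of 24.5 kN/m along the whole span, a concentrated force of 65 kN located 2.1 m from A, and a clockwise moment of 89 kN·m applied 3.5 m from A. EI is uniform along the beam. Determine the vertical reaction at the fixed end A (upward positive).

Choose R_B as the redundant. The primary structure is the cantilever fixed at A.
Free-end deflection of the primary structure under the applied loading (downward +):
  UDL 24.5: wL⁴/(8EI) = 7353/EI
  point load 65 at a = 2.1: Pa²(3L − a)/(6EI) = 902.9/EI
  clockwise couple 89 at a = 3.5: M₀a(2L − a)/(2EI) = 1635/EI
  δ_0 = 9891/EI
Tip deflection under a unit load at B: L³/(3EI) = 114.3/EI.
Compatibility at B: δ_0 − R_B·δ_{BB} = 0, so R_B = 9891/114.3 = 86.51 kN.
Vertical equilibrium: R_A = ΣP − R_B = 236.5 − 86.51 = 150 kN.

R_A = 150 kN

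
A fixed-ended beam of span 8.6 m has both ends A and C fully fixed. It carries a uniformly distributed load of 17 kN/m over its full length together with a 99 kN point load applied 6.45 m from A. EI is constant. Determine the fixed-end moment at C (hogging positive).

M_C = 224.5 kN·m

Take the two fixed-end moments M_A, M_C as redundants; the released structure is the simple span AC.
End rotations of the released simple span under the applied load (×1/EI):
  at A: UDL 17: wL³/(24EI) = 450.5/EI
  at C: UDL 17: wL³/(24EI) = 450.5/EI
  at A: point load 99 at a = 6.45: Pab(L + b)/(6LEI) = 286/EI
  at C: point load 99 at a = 6.45: Pab(L + a)/(6LEI) = 400.4/EI
  θ_A0 = 736.6/EI,  θ_C0 = 851/EI
Flexibility coefficients: a unit moment at one end gives L/(3EI) there and L/(6EI) at the far end, so f₁₁ = f₂₂ = 2.867/EI and f₁₂ = f₂₁ = 1.433/EI.
Compatibility — zero rotation at each built-in end:
  2.867 M_A + 1.433 M_C = 736.6
  1.433 M_A + 2.867 M_C = 851
Solving the pair gives M_A = 144.7 kN·m and M_C = 224.5 kN·m (hogging).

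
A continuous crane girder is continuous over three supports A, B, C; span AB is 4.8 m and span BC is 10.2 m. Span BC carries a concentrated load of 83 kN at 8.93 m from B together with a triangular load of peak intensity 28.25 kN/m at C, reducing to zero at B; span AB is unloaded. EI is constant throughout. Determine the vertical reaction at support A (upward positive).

R_A = -31.64 kN

Release continuity at B by inserting a hinge; the redundant is the internal moment M_B. The primary structure is two simply-supported spans AB and BC.
End slopes at the hinge B, treating each span as simply supported:
  span BC: point load 83 at a = 8.93: Pab(L + b)/(6LEI) = 176.4/EI
  span BC: triangular load, peak 28.25: 7w₀L³/(360EI) = 582.9/EI
  relative rotation θ_0 = (0 + 759.3)/EI = 759.3/EI
A unit hogging moment at B produces rotation L₁/(3EI) + L₂/(3EI) = 5/EI.
Slope continuity at B: θ_0 = M_B·5/EI, so M_B = 759.3/5 = 151.9 kN·m (hogging).
Span AB, ΣM about A with M_B applied at B: R_B^{AB}·4.8 = 0 + 151.9, so R_B^{AB} = 31.64 kN and R_A = 0 − 31.64 = -31.64 kN.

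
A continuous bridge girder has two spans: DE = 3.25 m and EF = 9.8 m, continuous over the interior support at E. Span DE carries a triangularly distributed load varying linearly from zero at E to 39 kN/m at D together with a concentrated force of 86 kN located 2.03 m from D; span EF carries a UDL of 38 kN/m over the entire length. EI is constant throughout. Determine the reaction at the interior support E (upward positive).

Take M_E as the redundant. Released structure: two simple spans DE and EF with a hinge at E.
Discontinuity in slope at E on the released structure — sum the simple-span end rotations:
  span DE: triangular load, peak 39: 7w₀L³/(360EI) = 26.03/EI
  span DE: point load 86 at a = 2.03: Pab(L + a)/(6LEI) = 57.67/EI
  span EF: UDL 38: wL³/(24EI) = 1490/EI
  relative rotation θ_0 = (83.7 + 1490)/EI = 1574/EI
A unit hogging moment at E produces rotation L₁/(3EI) + L₂/(3EI) = 4.35/EI.
Slope continuity at E: θ_0 = M_E·4.35/EI, so M_E = 1574/4.35 = 361.8 kN·m (hogging).
Span DE, ΣM about D with M_E applied at E: R_E^{DE}·3.25 = 243.2 + 361.8, so R_E^{DE} = 186.2 kN and R_D = 149.4 − 186.2 = -36.8 kN.
Span EF, ΣM about F: R_E^{EF}·9.8 = 1825 + 361.8, so R_E^{EF} = 223.1 kN and R_F = 372.4 − 223.1 = 149.3 kN.
R_E = 186.2 + 223.1 = 409.3 kN.

R_E = 409.3 kN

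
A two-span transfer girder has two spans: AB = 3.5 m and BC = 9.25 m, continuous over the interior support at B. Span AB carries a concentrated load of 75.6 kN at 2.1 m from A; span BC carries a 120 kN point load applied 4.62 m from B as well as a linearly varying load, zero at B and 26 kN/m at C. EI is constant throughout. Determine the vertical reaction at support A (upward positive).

R_A = -43.8 kN

Release continuity at B by inserting a hinge; the redundant is the internal moment M_B. The primary structure is two simply-supported spans AB and BC.
Rotations at B on the released spans (each span's end-slope, ×1/EI):
  span AB: point load 75.6 at a = 2.1: Pab(L + a)/(6LEI) = 59.27/EI
  span BC: point load 120 at a = 4.62: Pab(L + b)/(6LEI) = 641.9/EI
  span BC: triangular load, peak 26: 7w₀L³/(360EI) = 400.1/EI
  relative rotation θ_0 = (59.27 + 1042)/EI = 1101/EI
A unit hogging moment at B produces rotation L₁/(3EI) + L₂/(3EI) = 4.25/EI.
Slope continuity at B: θ_0 = M_B·4.25/EI, so M_B = 1101/4.25 = 259.1 kN·m (hogging).
Span AB, ΣM about A with M_B applied at B: R_B^{AB}·3.5 = 158.8 + 259.1, so R_B^{AB} = 119.4 kN and R_A = 75.6 − 119.4 = -43.8 kN.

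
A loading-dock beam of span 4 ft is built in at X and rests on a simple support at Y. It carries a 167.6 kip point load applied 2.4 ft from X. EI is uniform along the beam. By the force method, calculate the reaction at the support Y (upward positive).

Choose R_Y as the redundant. The primary structure is the cantilever fixed at X.
Free-end deflection of the primary structure under the applied loading (downward +):
  point load 167.6 at a = 2.4: Pa²(3L − a)/(6EI) = 1545/EI
Tip deflection under a unit load at Y: L³/(3EI) = 21.33/EI.
The prop prevents deflection at Y: R_Y = δ_0/δ_{YY} = 1545/21.33 = 72.4 kip.

R_Y = 72.4 kip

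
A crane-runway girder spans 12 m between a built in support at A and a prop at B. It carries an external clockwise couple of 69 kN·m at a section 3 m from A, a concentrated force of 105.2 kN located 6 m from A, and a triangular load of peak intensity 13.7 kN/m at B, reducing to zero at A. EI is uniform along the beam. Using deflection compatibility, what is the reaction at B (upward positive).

Remove the prop at B; the released (primary) structure is a cantilever built in at A.
Deflection at B on the released cantilever, summing each load's contribution:
  clockwise couple 69 at a = 3: M₀a(2L − a)/(2EI) = 2174/EI
  point load 105.2 at a = 6: Pa²(3L − a)/(6EI) = 18936/EI
  triangular load, peak 13.7 at the free end: 11w₀L⁴/(120EI) = 26041/EI
  δ_0 = 47150/EI
Flexibility coefficient — unit upward force at B: δ_{BB} = L³/(3EI) = 576/EI.
Compatibility at B: δ_0 − R_B·δ_{BB} = 0, so R_B = 47150/576 = 81.86 kN.

R_B = 81.86 kN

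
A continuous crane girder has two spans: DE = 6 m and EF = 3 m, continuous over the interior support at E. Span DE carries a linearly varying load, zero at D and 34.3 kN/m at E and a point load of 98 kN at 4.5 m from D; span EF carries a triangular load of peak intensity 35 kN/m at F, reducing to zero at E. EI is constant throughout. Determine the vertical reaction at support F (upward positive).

R_F = -6.772 kN

Take M_E as the redundant. Released structure: two simple spans DE and EF with a hinge at E.
Discontinuity in slope at E on the released structure — sum the simple-span end rotations:
  span DE: triangular load, peak 34.3: w₀L³/(45EI) = 164.6/EI
  span DE: point load 98 at a = 4.5: Pab(L + a)/(6LEI) = 192.9/EI
  span EF: triangular load, peak 35: 7w₀L³/(360EI) = 18.38/EI
  relative rotation θ_0 = (357.6 + 18.38)/EI = 376/EI
A unit hogging moment at E produces rotation L₁/(3EI) + L₂/(3EI) = 3/EI.
Compatibility: M_E·(L₁+L₂)/(3EI) = θ_0, giving M_E = 125.3 kN·m (hogging).
Span EF, ΣM about F: R_E^{EF}·3 = 52.5 + 125.3, so R_E^{EF} = 59.27 kN and R_F = 52.5 − 59.27 = -6.772 kN.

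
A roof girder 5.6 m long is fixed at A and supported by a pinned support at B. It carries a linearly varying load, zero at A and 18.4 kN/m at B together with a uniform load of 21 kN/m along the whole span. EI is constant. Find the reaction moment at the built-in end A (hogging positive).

M_A = 116 kN·m

Release the roller at B. Primary structure: cantilever fixed at A.
Downward deflection at the released point B due to the loads:
  triangular load, peak 18.4 at the free end: 11w₀L⁴/(120EI) = 1659/EI
  UDL 21: wL⁴/(8EI) = 2582/EI
  δ_0 = 4240/EI
Flexibility coefficient — unit upward force at B: δ_{BB} = L³/(3EI) = 58.54/EI.
Compatibility at B: δ_0 − R_B·δ_{BB} = 0, so R_B = 4240/58.54 = 72.44 kN.
Moment equilibrium about A: M_A = Σ(load moments about A) − R_B·L = 521.6 − 72.44×5.6 = 116 kN·m.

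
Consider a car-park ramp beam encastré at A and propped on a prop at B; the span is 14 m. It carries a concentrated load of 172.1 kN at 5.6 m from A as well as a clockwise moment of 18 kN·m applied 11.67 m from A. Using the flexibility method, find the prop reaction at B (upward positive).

R_B = 37.67 kN

Remove the prop at B; the released (primary) structure is a cantilever built in at A.
Free-end deflection of the primary structure under the applied loading (downward +):
  point load 172.1 at a = 5.6: Pa²(3L − a)/(6EI) = 32742/EI
  clockwise couple 18 at a = 11.67: M₀a(2L − a)/(2EI) = 1715/EI
  δ_0 = 34457/EI
Tip deflection under a unit load at B: L³/(3EI) = 914.7/EI.
Compatibility at B: δ_0 − R_B·δ_{BB} = 0, so R_B = 34457/914.7 = 37.67 kN.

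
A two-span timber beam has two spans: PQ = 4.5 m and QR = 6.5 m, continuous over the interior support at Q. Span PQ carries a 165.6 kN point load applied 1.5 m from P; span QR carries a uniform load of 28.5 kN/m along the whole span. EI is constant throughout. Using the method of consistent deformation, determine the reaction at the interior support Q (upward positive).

R_Q = 198.3 kN

Take M_Q as the redundant. Released structure: two simple spans PQ and QR with a hinge at Q.
End slopes at the hinge Q, treating each span as simply supported:
  span PQ: point load 165.6 at a = 1.5: Pab(L + a)/(6LEI) = 165.6/EI
  span QR: UDL 28.5: wL³/(24EI) = 326.1/EI
  relative rotation θ_0 = (165.6 + 326.1)/EI = 491.7/EI
A unit hogging moment at Q produces rotation L₁/(3EI) + L₂/(3EI) = 3.667/EI.
Slope continuity at Q: θ_0 = M_Q·3.667/EI, so M_Q = 491.7/3.667 = 134.1 kN·m (hogging).
Span PQ, ΣM about P with M_Q applied at Q: R_Q^{PQ}·4.5 = 248.4 + 134.1, so R_Q^{PQ} = 85 kN and R_P = 165.6 − 85 = 80.6 kN.
Span QR, ΣM about R: R_Q^{QR}·6.5 = 602.1 + 134.1, so R_Q^{QR} = 113.3 kN and R_R = 185.2 − 113.3 = 71.99 kN.
R_Q = 85 + 113.3 = 198.3 kN.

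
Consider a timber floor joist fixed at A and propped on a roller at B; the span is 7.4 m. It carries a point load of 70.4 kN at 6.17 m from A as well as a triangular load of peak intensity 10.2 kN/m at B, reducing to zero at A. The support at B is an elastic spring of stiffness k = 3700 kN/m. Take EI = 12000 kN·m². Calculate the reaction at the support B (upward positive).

R_B = 72.04 kN

Choose R_B as the redundant. The primary structure is the cantilever fixed at A.
Downward deflection at the released point B due to the loads:
  point load 70.4 at a = 6.17: Pa²(3L − a)/(6EI) = 7160/EI
  triangular load, peak 10.2 at the free end: 11w₀L⁴/(120EI) = 2804/EI
  δ_0 = 9964/EI
Flexibility coefficient — unit upward force at B: δ_{BB} = L³/(3EI) = 135.1/EI.
With EI = 12000 kN·m²: δ_0 = 0.83033 m and δ_{BB} = 0.011256 m/kN.
Compatibility — the spring shortens by R_B/k under the reaction it provides: δ_0 − R_B·δ_{BB} = R_B/k. With 1/k = 0.00027 m/kN, R_B = δ_0 / (δ_{BB} + 1/k) = 0.83033 / (0.011256 + 0.00027) = 72.04 kN.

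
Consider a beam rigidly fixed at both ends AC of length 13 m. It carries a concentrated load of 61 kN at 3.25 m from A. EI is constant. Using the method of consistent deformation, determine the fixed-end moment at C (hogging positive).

Take the two fixed-end moments M_A, M_C as redundants; the released structure is the simple span AC.
End rotations of the released simple span under the applied load (×1/EI):
  at A: point load 61 at a = 3.25: Pab(L + b)/(6LEI) = 563.8/EI
  at C: point load 61 at a = 3.25: Pab(L + a)/(6LEI) = 402.7/EI
  θ_A0 = 563.8/EI,  θ_C0 = 402.7/EI
Flexibility coefficients: a unit moment at one end gives L/(3EI) there and L/(6EI) at the far end, so f₁₁ = f₂₂ = 4.333/EI and f₁₂ = f₂₁ = 2.167/EI.
Compatibility — zero rotation at each built-in end:
  4.333 M_A + 2.167 M_C = 563.8
  2.167 M_A + 4.333 M_C = 402.7
Solving the pair gives M_A = 111.5 kN·m and M_C = 37.17 kN·m (hogging).

M_C = 37.17 kN·m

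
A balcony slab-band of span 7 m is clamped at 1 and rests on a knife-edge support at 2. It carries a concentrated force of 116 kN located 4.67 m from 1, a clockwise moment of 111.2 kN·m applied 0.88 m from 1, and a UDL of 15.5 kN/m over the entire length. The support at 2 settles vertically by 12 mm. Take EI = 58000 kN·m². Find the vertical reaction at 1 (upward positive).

Release the roller at 2. Primary structure: cantilever fixed at 1.
Free-end deflection of the primary structure under the applied loading (downward +):
  point load 116 at a = 4.67: Pa²(3L − a)/(6EI) = 6885/EI
  clockwise couple 111.2 at a = 0.88: M₀a(2L − a)/(2EI) = 641.9/EI
  UDL 15.5: wL⁴/(8EI) = 4652/EI
  δ_0 = 12179/EI
Tip deflection under a unit load at 2: L³/(3EI) = 114.3/EI.
With EI = 58000 kN·m²: δ_0 = 0.20999 m and δ_{22} = 0.001971 m/kN.
Compatibility — the beam at 2 must follow the support down by 0.012 m: δ_0 − R_2·δ_{22} = 0.012, so R_2 = (0.20999 − 0.012)/0.001971 = 100.4 kN.
Vertical equilibrium: R_1 = ΣP − R_2 = 224.5 − 100.4 = 124.1 kN.

R_1 = 124.1 kN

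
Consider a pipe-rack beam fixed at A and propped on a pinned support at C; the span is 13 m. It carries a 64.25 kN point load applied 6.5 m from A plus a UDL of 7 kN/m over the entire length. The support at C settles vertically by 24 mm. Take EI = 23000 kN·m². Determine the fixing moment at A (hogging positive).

M_A = 314.3 kN·m

Choose R_C as the redundant. The primary structure is the cantilever fixed at A.
Primary-structure tip deflection at C by superposition:
  point load 64.25 at a = 6.5: Pa²(3L − a)/(6EI) = 14704/EI
  UDL 7: wL⁴/(8EI) = 24991/EI
  δ_0 = 39695/EI
Flexibility coefficient — unit upward force at C: δ_{CC} = L³/(3EI) = 732.3/EI.
With EI = 23000 kN·m²: δ_0 = 1.7259 m and δ_{CC} = 0.031841 m/kN.
Compatibility — the beam at C must follow the support down by 0.024 m: δ_0 − R_C·δ_{CC} = 0.024, so R_C = (1.7259 − 0.024)/0.031841 = 53.45 kN.
Moment equilibrium about A: M_A = Σ(load moments about A) − R_C·L = 1009 − 53.45×13 = 314.3 kN·m.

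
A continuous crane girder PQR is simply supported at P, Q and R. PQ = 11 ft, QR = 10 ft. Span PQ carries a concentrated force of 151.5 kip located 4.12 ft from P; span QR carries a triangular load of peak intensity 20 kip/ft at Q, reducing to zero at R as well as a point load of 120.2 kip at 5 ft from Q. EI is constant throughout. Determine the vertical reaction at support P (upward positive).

Insert a hinge at Q; M_Q is the redundant, and each span becomes simply supported.
End slopes at the hinge Q, treating each span as simply supported:
  span PQ: point load 151.5 at a = 4.12: Pab(L + a)/(6LEI) = 983.8/EI
  span QR: triangular load, peak 20: w₀L³/(45EI) = 444.4/EI
  span QR: point load 120.2 at a = 5: Pab(L + b)/(6LEI) = 751.2/EI
  relative rotation θ_0 = (983.8 + 1196)/EI = 2179/EI
A unit hogging moment at Q produces rotation L₁/(3EI) + L₂/(3EI) = 7/EI.
Slope continuity at Q: θ_0 = M_Q·7/EI, so M_Q = 2179/7 = 311.4 kip·ft (hogging).
Span PQ, ΣM about P with M_Q applied at Q: R_Q^{PQ}·11 = 624.2 + 311.4, so R_Q^{PQ} = 85.05 kip and R_P = 151.5 − 85.05 = 66.45 kip.

R_P = 66.45 kip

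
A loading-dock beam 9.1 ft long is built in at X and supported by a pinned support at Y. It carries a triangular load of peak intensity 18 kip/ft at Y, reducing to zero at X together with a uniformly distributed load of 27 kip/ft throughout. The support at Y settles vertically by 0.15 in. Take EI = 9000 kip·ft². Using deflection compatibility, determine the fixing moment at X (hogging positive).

M_X = 370.5 kip·ft

Release the roller at Y. Primary structure: cantilever fixed at X.
Free-end deflection of the primary structure under the applied loading (downward +):
  triangular load, peak 18 at the free end: 11w₀L⁴/(120EI) = 11315/EI
  UDL 27: wL⁴/(8EI) = 23144/EI
  δ_0 = 34459/EI
Flexibility coefficient — unit upward force at Y: δ_{YY} = L³/(3EI) = 251.2/EI.
With EI = 9000 kip·ft²: δ_0 = 3.8288 ft and δ_{YY} = 0.02791 ft/kip.
Compatibility — the beam at Y must follow the support down by 0.0125 ft: δ_0 − R_Y·δ_{YY} = 0.0125, so R_Y = (3.8288 − 0.0125)/0.02791 = 136.7 kip.
Moment equilibrium about X: M_X = Σ(load moments about X) − R_Y·L = 1615 − 136.7×9.1 = 370.5 kip·ft.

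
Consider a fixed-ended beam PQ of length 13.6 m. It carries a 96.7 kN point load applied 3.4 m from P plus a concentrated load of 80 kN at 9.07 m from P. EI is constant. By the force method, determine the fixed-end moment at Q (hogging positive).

Release both end moments; the primary structure is a simply-supported span PQ with redundants M_P and M_Q.
End rotations of the released simple span under the applied load (×1/EI):
  at P: point load 96.7 at a = 3.4: Pab(L + b)/(6LEI) = 978.1/EI
  at Q: point load 96.7 at a = 3.4: Pab(L + a)/(6LEI) = 698.7/EI
  at P: point load 80 at a = 9.07: Pab(L + b)/(6LEI) = 730.3/EI
  at Q: point load 80 at a = 9.07: Pab(L + a)/(6LEI) = 913.2/EI
  θ_P0 = 1708/EI,  θ_Q0 = 1612/EI
Flexibility coefficients: a unit moment at one end gives L/(3EI) there and L/(6EI) at the far end, so f₁₁ = f₂₂ = 4.533/EI and f₁₂ = f₂₁ = 2.267/EI.
Compatibility — zero rotation at each built-in end:
  4.533 M_P + 2.267 M_Q = 1708
  2.267 M_P + 4.533 M_Q = 1612
Solving the pair gives M_P = 265.4 kN·m and M_Q = 222.8 kN·m (hogging).

M_Q = 222.8 kN·m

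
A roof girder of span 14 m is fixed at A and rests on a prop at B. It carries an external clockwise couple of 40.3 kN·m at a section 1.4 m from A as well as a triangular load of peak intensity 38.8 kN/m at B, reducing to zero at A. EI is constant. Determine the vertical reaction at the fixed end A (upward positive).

Choose R_B as the redundant. The primary structure is the cantilever fixed at A.
Downward deflection at the released point B due to the loads:
  clockwise couple 40.3 at a = 1.4: M₀a(2L − a)/(2EI) = 750.4/EI
  triangular load, peak 38.8 at the free end: 11w₀L⁴/(120EI) = 136633/EI
  δ_0 = 137383/EI
Tip deflection under a unit load at B: L³/(3EI) = 914.7/EI.
The prop prevents deflection at B: R_B = δ_0/δ_{BB} = 137383/914.7 = 150.2 kN.
Vertical equilibrium: R_A = ΣP − R_B = 271.6 − 150.2 = 121.4 kN.

R_A = 121.4 kN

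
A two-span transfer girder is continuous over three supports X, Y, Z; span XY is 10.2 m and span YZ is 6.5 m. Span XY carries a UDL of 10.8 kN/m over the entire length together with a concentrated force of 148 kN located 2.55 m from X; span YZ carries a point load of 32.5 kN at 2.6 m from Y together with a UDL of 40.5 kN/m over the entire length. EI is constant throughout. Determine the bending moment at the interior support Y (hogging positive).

M_Y = 292.9 kN·m

Take M_Y as the redundant. Released structure: two simple spans XY and YZ with a hinge at Y.
Discontinuity in slope at Y on the released structure — sum the simple-span end rotations:
  span XY: UDL 10.8: wL³/(24EI) = 477.5/EI
  span XY: point load 148 at a = 2.55: Pab(L + a)/(6LEI) = 601.5/EI
  span YZ: point load 32.5 at a = 2.6: Pab(L + b)/(6LEI) = 87.88/EI
  span YZ: UDL 40.5: wL³/(24EI) = 463.4/EI
  relative rotation θ_0 = (1079 + 551.3)/EI = 1630/EI
A unit hogging moment at Y produces rotation L₁/(3EI) + L₂/(3EI) = 5.567/EI.
Compatibility: M_Y·(L₁+L₂)/(3EI) = θ_0, giving M_Y = 292.9 kN·m (hogging).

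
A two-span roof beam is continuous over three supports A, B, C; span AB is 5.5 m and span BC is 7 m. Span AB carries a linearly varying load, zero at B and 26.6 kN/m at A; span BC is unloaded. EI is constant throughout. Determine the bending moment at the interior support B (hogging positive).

Release continuity at B by inserting a hinge; the redundant is the internal moment M_B. The primary structure is two simply-supported spans AB and BC.
Rotations at B on the released spans (each span's end-slope, ×1/EI):
  span AB: triangular load, peak 26.6: 7w₀L³/(360EI) = 86.05/EI
  relative rotation θ_0 = (86.05 + 0)/EI = 86.05/EI
A unit hogging moment at B produces rotation L₁/(3EI) + L₂/(3EI) = 4.167/EI.
Compatibility: M_B·(L₁+L₂)/(3EI) = θ_0, giving M_B = 20.65 kN·m (hogging).

M_B = 20.65 kN·m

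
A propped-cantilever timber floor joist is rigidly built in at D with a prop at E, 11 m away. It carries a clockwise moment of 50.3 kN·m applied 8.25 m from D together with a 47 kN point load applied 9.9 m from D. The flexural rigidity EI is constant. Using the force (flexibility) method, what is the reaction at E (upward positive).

R_E = 46.4 kN

Choose R_E as the redundant. The primary structure is the cantilever fixed at D.
Downward deflection at the released point E due to the loads:
  clockwise couple 50.3 at a = 8.25: M₀a(2L − a)/(2EI) = 2853/EI
  point load 47 at a = 9.9: Pa²(3L − a)/(6EI) = 17735/EI
  δ_0 = 20588/EI
Tip deflection under a unit load at E: L³/(3EI) = 443.7/EI.
Compatibility at E: δ_0 − R_E·δ_{EE} = 0, so R_E = 20588/443.7 = 46.4 kN.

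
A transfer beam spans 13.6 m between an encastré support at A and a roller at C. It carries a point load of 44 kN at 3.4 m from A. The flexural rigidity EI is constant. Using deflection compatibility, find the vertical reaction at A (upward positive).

R_A = 40.22 kN

Choose R_C as the redundant. The primary structure is the cantilever fixed at A.
Free-end deflection of the primary structure under the applied loading (downward +):
  point load 44 at a = 3.4: Pa²(3L − a)/(6EI) = 3171/EI
Tip deflection under a unit load at C: L³/(3EI) = 838.5/EI.
The prop prevents deflection at C: R_C = δ_0/δ_{CC} = 3171/838.5 = 3.781 kN.
Vertical equilibrium: R_A = ΣP − R_C = 44 − 3.781 = 40.22 kN.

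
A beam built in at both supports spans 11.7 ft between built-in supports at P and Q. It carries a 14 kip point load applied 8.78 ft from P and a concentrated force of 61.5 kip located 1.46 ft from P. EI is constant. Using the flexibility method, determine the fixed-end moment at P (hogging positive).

M_P = 76.44 kip·ft

Take the two fixed-end moments M_P, M_Q as redundants; the released structure is the simple span PQ.
Simple-span end rotations at P and Q under the given loads:
  at P: point load 14 at a = 8.78: Pab(L + b)/(6LEI) = 74.75/EI
  at Q: point load 14 at a = 8.78: Pab(L + a)/(6LEI) = 104.7/EI
  at P: point load 61.5 at a = 1.46: Pab(L + b)/(6LEI) = 287.4/EI
  at Q: point load 61.5 at a = 1.46: Pab(L + a)/(6LEI) = 172.4/EI
  θ_P0 = 362.1/EI,  θ_Q0 = 277.1/EI
Flexibility coefficients: a unit moment at one end gives L/(3EI) there and L/(6EI) at the far end, so f₁₁ = f₂₂ = 3.9/EI and f₁₂ = f₂₁ = 1.95/EI.
Compatibility — zero rotation at each built-in end:
  3.9 M_P + 1.95 M_Q = 362.1
  1.95 M_P + 3.9 M_Q = 277.1
Solving the pair gives M_P = 76.44 kip·ft and M_Q = 32.83 kip·ft (hogging).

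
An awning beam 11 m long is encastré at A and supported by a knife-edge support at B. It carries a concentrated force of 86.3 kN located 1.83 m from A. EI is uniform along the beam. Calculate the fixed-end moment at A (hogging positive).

M_A = 120.7 kN·m

Take the reaction at B as the redundant and release it; the primary structure is a cantilever fixed at A.
Free-end deflection of the primary structure under the applied loading (downward +):
  point load 86.3 at a = 1.83: Pa²(3L − a)/(6EI) = 1501/EI
Tip deflection under a unit load at B: L³/(3EI) = 443.7/EI.
Compatibility at B: δ_0 − R_B·δ_{BB} = 0, so R_B = 1501/443.7 = 3.384 kN.
Moment equilibrium about A: M_A = Σ(load moments about A) − R_B·L = 157.9 − 3.384×11 = 120.7 kN·m.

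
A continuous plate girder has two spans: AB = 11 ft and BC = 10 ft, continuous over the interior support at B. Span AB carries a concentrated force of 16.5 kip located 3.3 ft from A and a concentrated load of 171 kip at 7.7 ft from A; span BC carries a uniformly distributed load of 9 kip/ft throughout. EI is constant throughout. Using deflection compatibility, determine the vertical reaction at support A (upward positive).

Take M_B as the redundant. Released structure: two simple spans AB and BC with a hinge at B.
Discontinuity in slope at B on the released structure — sum the simple-span end rotations:
  span AB: point load 16.5 at a = 3.3: Pab(L + a)/(6LEI) = 90.84/EI
  span AB: point load 171 at a = 7.7: Pab(L + a)/(6LEI) = 1231/EI
  span BC: UDL 9: wL³/(24EI) = 375/EI
  relative rotation θ_0 = (1322 + 375)/EI = 1697/EI
A unit hogging moment at B produces rotation L₁/(3EI) + L₂/(3EI) = 7/EI.
Slope continuity at B: θ_0 = M_B·7/EI, so M_B = 1697/7 = 242.4 kip·ft (hogging).
Span AB, ΣM about A with M_B applied at B: R_B^{AB}·11 = 1371 + 242.4, so R_B^{AB} = 146.7 kip and R_A = 187.5 − 146.7 = 40.81 kip.

R_A = 40.81 kip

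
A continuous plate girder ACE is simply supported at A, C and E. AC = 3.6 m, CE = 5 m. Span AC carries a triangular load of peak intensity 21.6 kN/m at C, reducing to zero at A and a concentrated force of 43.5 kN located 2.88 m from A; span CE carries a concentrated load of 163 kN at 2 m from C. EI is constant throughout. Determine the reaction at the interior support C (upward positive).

R_C = 210.2 kN

Insert a hinge at C; M_C is the redundant, and each span becomes simply supported.
Rotations at C on the released spans (each span's end-slope, ×1/EI):
  span AC: triangular load, peak 21.6: w₀L³/(45EI) = 22.39/EI
  span AC: point load 43.5 at a = 2.88: Pab(L + a)/(6LEI) = 27.06/EI
  span CE: point load 163 at a = 2: Pab(L + b)/(6LEI) = 260.8/EI
  relative rotation θ_0 = (49.46 + 260.8)/EI = 310.3/EI
A unit hogging moment at C produces rotation L₁/(3EI) + L₂/(3EI) = 2.867/EI.
Compatibility: M_C·(L₁+L₂)/(3EI) = θ_0, giving M_C = 108.2 kN·m (hogging).
Span AC, ΣM about A with M_C applied at C: R_C^{AC}·3.6 = 218.6 + 108.2, so R_C^{AC} = 90.78 kN and R_A = 82.38 − 90.78 = -8.404 kN.
Span CE, ΣM about E: R_C^{CE}·5 = 489 + 108.2, so R_C^{CE} = 119.4 kN and R_E = 163 − 119.4 = 43.55 kN.
R_C = 90.78 + 119.4 = 210.2 kN.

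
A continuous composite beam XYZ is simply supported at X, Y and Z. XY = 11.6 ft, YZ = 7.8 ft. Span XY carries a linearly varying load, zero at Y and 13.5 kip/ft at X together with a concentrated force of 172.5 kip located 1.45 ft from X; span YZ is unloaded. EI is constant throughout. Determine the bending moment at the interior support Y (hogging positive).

M_Y = 137 kip·ft

Take M_Y as the redundant. Released structure: two simple spans XY and YZ with a hinge at Y.
End slopes at the hinge Y, treating each span as simply supported:
  span XY: triangular load, peak 13.5: 7w₀L³/(360EI) = 409.7/EI
  span XY: point load 172.5 at a = 1.45: Pab(L + a)/(6LEI) = 476/EI
  relative rotation θ_0 = (885.8 + 0)/EI = 885.8/EI
A unit hogging moment at Y produces rotation L₁/(3EI) + L₂/(3EI) = 6.467/EI.
Compatibility: M_Y·(L₁+L₂)/(3EI) = θ_0, giving M_Y = 137 kip·ft (hogging).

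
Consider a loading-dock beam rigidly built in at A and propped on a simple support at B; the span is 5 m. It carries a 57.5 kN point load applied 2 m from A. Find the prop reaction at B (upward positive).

R_B = 11.96 kN

Remove the prop at B; the released (primary) structure is a cantilever built in at A.
Free-end deflection of the primary structure under the applied loading (downward +):
  point load 57.5 at a = 2: Pa²(3L − a)/(6EI) = 498.3/EI
Tip deflection under a unit load at B: L³/(3EI) = 41.67/EI.
The prop prevents deflection at B: R_B = δ_0/δ_{BB} = 498.3/41.67 = 11.96 kN.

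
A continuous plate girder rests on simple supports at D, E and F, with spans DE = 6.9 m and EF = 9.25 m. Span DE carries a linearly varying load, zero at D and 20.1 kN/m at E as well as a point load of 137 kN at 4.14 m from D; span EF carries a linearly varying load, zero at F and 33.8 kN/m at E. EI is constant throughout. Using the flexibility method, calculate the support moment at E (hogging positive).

Take M_E as the redundant. Released structure: two simple spans DE and EF with a hinge at E.
Discontinuity in slope at E on the released structure — sum the simple-span end rotations:
  span DE: triangular load, peak 20.1: w₀L³/(45EI) = 146.7/EI
  span DE: point load 137 at a = 4.14: Pab(L + a)/(6LEI) = 417.4/EI
  span EF: triangular load, peak 33.8: w₀L³/(45EI) = 594.5/EI
  relative rotation θ_0 = (564.2 + 594.5)/EI = 1159/EI
A unit hogging moment at E produces rotation L₁/(3EI) + L₂/(3EI) = 5.383/EI.
Slope continuity at E: θ_0 = M_E·5.383/EI, so M_E = 1159/5.383 = 215.2 kN·m (hogging).

M_E = 215.2 kN·m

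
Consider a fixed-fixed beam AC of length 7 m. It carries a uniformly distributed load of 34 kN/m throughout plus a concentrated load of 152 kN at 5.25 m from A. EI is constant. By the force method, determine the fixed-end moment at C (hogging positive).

Take the two fixed-end moments M_A, M_C as redundants; the released structure is the simple span AC.
On the primary (simply-supported) span, the end slopes from the loading are:
  at A: UDL 34: wL³/(24EI) = 485.9/EI
  at C: UDL 34: wL³/(24EI) = 485.9/EI
  at A: point load 152 at a = 5.25: Pab(L + b)/(6LEI) = 290.9/EI
  at C: point load 152 at a = 5.25: Pab(L + a)/(6LEI) = 407.3/EI
  θ_A0 = 776.9/EI,  θ_C0 = 893.2/EI
Flexibility coefficients: a unit moment at one end gives L/(3EI) there and L/(6EI) at the far end, so f₁₁ = f₂₂ = 2.333/EI and f₁₂ = f₂₁ = 1.167/EI.
Compatibility — zero rotation at each built-in end:
  2.333 M_A + 1.167 M_C = 776.9
  1.167 M_A + 2.333 M_C = 893.2
Solving the pair gives M_A = 188.7 kN·m and M_C = 288.5 kN·m (hogging).

M_C = 288.5 kN·m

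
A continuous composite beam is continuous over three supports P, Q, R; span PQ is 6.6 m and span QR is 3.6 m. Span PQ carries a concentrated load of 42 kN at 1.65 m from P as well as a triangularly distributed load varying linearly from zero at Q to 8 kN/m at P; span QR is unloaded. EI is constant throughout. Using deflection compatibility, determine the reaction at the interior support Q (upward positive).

R_Q = 33.97 kN

Take M_Q as the redundant. Released structure: two simple spans PQ and QR with a hinge at Q.
Rotations at Q on the released spans (each span's end-slope, ×1/EI):
  span PQ: point load 42 at a = 1.65: Pab(L + a)/(6LEI) = 71.47/EI
  span PQ: triangular load, peak 8: 7w₀L³/(360EI) = 44.72/EI
  relative rotation θ_0 = (116.2 + 0)/EI = 116.2/EI
A unit hogging moment at Q produces rotation L₁/(3EI) + L₂/(3EI) = 3.4/EI.
Slope continuity at Q: θ_0 = M_Q·3.4/EI, so M_Q = 116.2/3.4 = 34.17 kN·m (hogging).
Span PQ, ΣM about P with M_Q applied at Q: R_Q^{PQ}·6.6 = 127.4 + 34.17, so R_Q^{PQ} = 24.48 kN and R_P = 68.4 − 24.48 = 43.92 kN.
Span QR, ΣM about R: R_Q^{QR}·3.6 = 0 + 34.17, so R_Q^{QR} = 9.492 kN and R_R = 0 − 9.492 = -9.492 kN.
R_Q = 24.48 + 9.492 = 33.97 kN.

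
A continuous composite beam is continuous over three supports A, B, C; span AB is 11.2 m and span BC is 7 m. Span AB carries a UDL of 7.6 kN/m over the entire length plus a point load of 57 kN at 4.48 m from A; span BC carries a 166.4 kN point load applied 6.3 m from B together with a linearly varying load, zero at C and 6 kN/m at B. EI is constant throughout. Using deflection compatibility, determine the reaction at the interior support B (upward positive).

R_B = 135.2 kN

Take M_B as the redundant. Released structure: two simple spans AB and BC with a hinge at B.
Rotations at B on the released spans (each span's end-slope, ×1/EI):
  span AB: UDL 7.6: wL³/(24EI) = 444.9/EI
  span AB: point load 57 at a = 4.48: Pab(L + a)/(6LEI) = 400.4/EI
  span BC: point load 166.4 at a = 6.3: Pab(L + b)/(6LEI) = 134.5/EI
  span BC: triangular load, peak 6: w₀L³/(45EI) = 45.73/EI
  relative rotation θ_0 = (845.3 + 180.3)/EI = 1026/EI
A unit hogging moment at B produces rotation L₁/(3EI) + L₂/(3EI) = 6.067/EI.
Slope continuity at B: θ_0 = M_B·6.067/EI, so M_B = 1026/6.067 = 169 kN·m (hogging).
Span AB, ΣM about A with M_B applied at B: R_B^{AB}·11.2 = 732 + 169, so R_B^{AB} = 80.45 kN and R_A = 142.1 − 80.45 = 61.67 kN.
Span BC, ΣM about C: R_B^{BC}·7 = 214.5 + 169, so R_B^{BC} = 54.79 kN and R_C = 187.4 − 54.79 = 132.6 kN.
R_B = 80.45 + 54.79 = 135.2 kN.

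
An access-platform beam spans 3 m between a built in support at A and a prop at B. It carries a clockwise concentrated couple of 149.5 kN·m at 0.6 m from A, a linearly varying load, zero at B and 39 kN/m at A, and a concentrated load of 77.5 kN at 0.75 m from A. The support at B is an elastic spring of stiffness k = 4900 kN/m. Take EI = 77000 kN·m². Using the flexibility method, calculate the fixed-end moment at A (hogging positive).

M_A = 216.7 kN·m

Choose R_B as the redundant. The primary structure is the cantilever fixed at A.
Free-end deflection of the primary structure under the applied loading (downward +):
  clockwise couple 149.5 at a = 0.6: M₀a(2L − a)/(2EI) = 242.2/EI
  triangular load, peak 39 at the fixed end: w₀L⁴/(30EI) = 105.3/EI
  point load 77.5 at a = 0.75: Pa²(3L − a)/(6EI) = 59.94/EI
  δ_0 = 407.4/EI
Flexibility coefficient — unit upward force at B: δ_{BB} = L³/(3EI) = 9/EI.
With EI = 77000 kN·m²: δ_0 = 0.005291 m and δ_{BB} = 0.000117 m/kN.
Compatibility — the spring shortens by R_B/k under the reaction it provides: δ_0 − R_B·δ_{BB} = R_B/k. With 1/k = 0.000204 m/kN, R_B = δ_0 / (δ_{BB} + 1/k) = 0.005291 / (0.000117 + 0.000204) = 16.49 kN.
Moment equilibrium about A: M_A = Σ(load moments about A) − R_B·L = 266.1 − 16.49×3 = 216.7 kN·m.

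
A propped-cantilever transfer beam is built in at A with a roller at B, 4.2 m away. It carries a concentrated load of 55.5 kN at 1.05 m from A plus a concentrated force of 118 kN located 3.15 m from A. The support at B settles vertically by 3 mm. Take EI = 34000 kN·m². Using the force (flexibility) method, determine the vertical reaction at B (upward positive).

R_B = 75.31 kN

Take the reaction at B as the redundant and release it; the primary structure is a cantilever fixed at A.
Downward deflection at the released point B due to the loads:
  point load 55.5 at a = 1.05: Pa²(3L − a)/(6EI) = 117.8/EI
  point load 118 at a = 3.15: Pa²(3L − a)/(6EI) = 1844/EI
  δ_0 = 1962/EI
Flexibility coefficient — unit upward force at B: δ_{BB} = L³/(3EI) = 24.7/EI.
With EI = 34000 kN·m²: δ_0 = 0.057702 m and δ_{BB} = 0.000726 m/kN.
Compatibility — the beam at B must follow the support down by 0.003 m: δ_0 − R_B·δ_{BB} = 0.003, so R_B = (0.057702 − 0.003)/0.000726 = 75.31 kN.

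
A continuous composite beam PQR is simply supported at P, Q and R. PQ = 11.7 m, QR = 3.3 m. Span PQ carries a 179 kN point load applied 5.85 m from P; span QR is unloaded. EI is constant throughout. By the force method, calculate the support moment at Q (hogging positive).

Release continuity at Q by inserting a hinge; the redundant is the internal moment M_Q. The primary structure is two simply-supported spans PQ and QR.
End slopes at the hinge Q, treating each span as simply supported:
  span PQ: point load 179 at a = 5.85: Pab(L + a)/(6LEI) = 1531/EI
  relative rotation θ_0 = (1531 + 0)/EI = 1531/EI
A unit hogging moment at Q produces rotation L₁/(3EI) + L₂/(3EI) = 5/EI.
Compatibility: M_Q·(L₁+L₂)/(3EI) = θ_0, giving M_Q = 306.3 kN·m (hogging).

M_Q = 306.3 kN·m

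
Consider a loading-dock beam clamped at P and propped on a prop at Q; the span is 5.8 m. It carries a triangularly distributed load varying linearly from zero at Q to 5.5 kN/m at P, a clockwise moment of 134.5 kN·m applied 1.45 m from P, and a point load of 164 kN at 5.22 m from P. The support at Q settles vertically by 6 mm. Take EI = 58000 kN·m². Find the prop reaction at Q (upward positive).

R_Q = 152.5 kN

Release the roller at Q. Primary structure: cantilever fixed at P.
Deflection at Q on the released cantilever, summing each load's contribution:
  triangular load, peak 5.5 at the fixed end: w₀L⁴/(30EI) = 207.5/EI
  clockwise couple 134.5 at a = 1.45: M₀a(2L − a)/(2EI) = 989.8/EI
  point load 164 at a = 5.22: Pa²(3L − a)/(6EI) = 9072/EI
  δ_0 = 10269/EI
Tip deflection under a unit load at Q: L³/(3EI) = 65.04/EI.
With EI = 58000 kN·m²: δ_0 = 0.17705 m and δ_{QQ} = 0.001121 m/kN.
Compatibility — the beam at Q must follow the support down by 0.006 m: δ_0 − R_Q·δ_{QQ} = 0.006, so R_Q = (0.17705 − 0.006)/0.001121 = 152.5 kN.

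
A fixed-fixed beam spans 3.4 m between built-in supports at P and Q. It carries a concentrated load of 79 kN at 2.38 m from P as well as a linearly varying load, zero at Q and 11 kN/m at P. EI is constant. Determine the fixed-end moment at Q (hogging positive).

Take the two fixed-end moments M_P, M_Q as redundants; the released structure is the simple span PQ.
End rotations of the released simple span under the applied load (×1/EI):
  at P: point load 79 at a = 2.38: Pab(L + b)/(6LEI) = 41.55/EI
  at Q: point load 79 at a = 2.38: Pab(L + a)/(6LEI) = 54.34/EI
  at P: triangular load, peak 11: w₀L³/(45EI) = 9.608/EI
  at Q: triangular load, peak 11: 7w₀L³/(360EI) = 8.407/EI
  θ_P0 = 51.16/EI,  θ_Q0 = 62.74/EI
Flexibility coefficients: a unit moment at one end gives L/(3EI) there and L/(6EI) at the far end, so f₁₁ = f₂₂ = 1.133/EI and f₁₂ = f₂₁ = 0.5667/EI.
Compatibility — zero rotation at each built-in end:
  1.133 M_P + 0.5667 M_Q = 51.16
  0.5667 M_P + 1.133 M_Q = 62.74
Solving the pair gives M_P = 23.28 kN·m and M_Q = 43.72 kN·m (hogging).

M_Q = 43.72 kN·m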